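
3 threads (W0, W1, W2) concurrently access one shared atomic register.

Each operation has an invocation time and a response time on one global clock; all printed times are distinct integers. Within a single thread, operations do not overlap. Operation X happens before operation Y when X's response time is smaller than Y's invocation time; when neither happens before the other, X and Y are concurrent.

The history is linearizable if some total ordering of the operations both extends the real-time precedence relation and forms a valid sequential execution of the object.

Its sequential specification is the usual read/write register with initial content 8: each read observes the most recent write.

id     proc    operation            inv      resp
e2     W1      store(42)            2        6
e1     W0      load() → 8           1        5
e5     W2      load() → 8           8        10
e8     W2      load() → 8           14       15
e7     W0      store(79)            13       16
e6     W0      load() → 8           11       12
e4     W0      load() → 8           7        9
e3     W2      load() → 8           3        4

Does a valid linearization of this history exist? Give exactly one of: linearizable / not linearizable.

not linearizable

already the first 9 events (up to e4's response at time 9) admit no linearization; the first 8 still do
all 6 real-time-respecting orders fail — 4 completed atomic register operations, no legal replay
no escape via the 1 pending operation (e5): every completion choice fails
sample order e1, e2, e3, e4 (pending dropped) stalls at step 3 — e3 load() → 8 has no legal effect
sample order e1, e3, e2, e4 (pending dropped) stalls at step 4 — e4 load() → 8 has no legal effect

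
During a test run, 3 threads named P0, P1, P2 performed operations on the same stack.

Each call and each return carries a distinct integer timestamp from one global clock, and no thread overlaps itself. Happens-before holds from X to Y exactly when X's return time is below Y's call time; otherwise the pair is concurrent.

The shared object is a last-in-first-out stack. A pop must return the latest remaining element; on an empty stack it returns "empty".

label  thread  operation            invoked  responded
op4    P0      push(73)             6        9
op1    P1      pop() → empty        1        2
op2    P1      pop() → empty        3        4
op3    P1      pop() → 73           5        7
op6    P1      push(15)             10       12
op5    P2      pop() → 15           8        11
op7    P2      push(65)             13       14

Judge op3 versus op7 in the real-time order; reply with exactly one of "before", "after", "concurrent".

op3 spans [5,7], op7 spans [13,14]
resp(op3)=7 < inv(op7)=13

before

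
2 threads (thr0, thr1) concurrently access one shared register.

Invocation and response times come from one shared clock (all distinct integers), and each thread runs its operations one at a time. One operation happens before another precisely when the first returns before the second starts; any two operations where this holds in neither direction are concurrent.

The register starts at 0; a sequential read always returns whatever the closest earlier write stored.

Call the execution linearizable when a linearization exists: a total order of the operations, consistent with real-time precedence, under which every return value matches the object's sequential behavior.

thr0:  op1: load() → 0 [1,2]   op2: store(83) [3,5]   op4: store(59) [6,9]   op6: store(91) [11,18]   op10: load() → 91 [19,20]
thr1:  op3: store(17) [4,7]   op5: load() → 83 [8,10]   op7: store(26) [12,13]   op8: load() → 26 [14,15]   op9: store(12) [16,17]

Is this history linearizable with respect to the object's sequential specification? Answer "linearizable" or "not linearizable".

linearizable

one valid linearization: op1, op3, op2, op5, op4, op7, op8, op9, op6, op10
after step 1 (op1 load() → 0): value 0
after step 2 (op3 store(17)): value 17
after step 3 (op2 store(83)): value 83
after step 4 (op5 load() → 83): value 83
after step 5 (op4 store(59)): value 59
after step 6 (op7 store(26)): value 26
after step 7 (op8 load() → 26): value 26
after step 8 (op9 store(12)): value 12
after step 9 (op6 store(91)): value 91
after step 10 (op10 load() → 91): value 91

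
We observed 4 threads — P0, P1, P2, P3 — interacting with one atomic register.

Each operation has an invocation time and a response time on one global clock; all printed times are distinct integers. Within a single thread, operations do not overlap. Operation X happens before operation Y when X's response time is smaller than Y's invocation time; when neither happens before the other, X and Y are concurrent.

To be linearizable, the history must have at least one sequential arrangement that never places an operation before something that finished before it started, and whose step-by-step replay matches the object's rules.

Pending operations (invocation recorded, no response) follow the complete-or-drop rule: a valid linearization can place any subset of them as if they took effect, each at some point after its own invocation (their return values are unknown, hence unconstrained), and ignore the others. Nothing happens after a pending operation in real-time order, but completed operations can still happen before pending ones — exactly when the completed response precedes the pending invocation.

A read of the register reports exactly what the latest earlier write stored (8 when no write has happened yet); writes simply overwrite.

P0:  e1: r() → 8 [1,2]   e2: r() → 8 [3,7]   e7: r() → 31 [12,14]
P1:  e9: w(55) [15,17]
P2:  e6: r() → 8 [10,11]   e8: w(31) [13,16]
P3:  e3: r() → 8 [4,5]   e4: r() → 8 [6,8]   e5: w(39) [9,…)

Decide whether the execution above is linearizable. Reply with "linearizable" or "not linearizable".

linearizable

witness order: e1, e2, e3, e4, e6, e5, e8, e7, e9
after step 1 (e1 r() → 8): value 8
after step 2 (e2 r() → 8): value 8
after step 3 (e3 r() → 8): value 8
after step 4 (e4 r() → 8): value 8
after step 5 (e6 r() → 8): value 8
after step 6 (e5 w(39) (pending, included)): value 39
after step 7 (e8 w(31)): value 31
after step 8 (e7 r() → 31): value 31
after step 9 (e9 w(55)): value 55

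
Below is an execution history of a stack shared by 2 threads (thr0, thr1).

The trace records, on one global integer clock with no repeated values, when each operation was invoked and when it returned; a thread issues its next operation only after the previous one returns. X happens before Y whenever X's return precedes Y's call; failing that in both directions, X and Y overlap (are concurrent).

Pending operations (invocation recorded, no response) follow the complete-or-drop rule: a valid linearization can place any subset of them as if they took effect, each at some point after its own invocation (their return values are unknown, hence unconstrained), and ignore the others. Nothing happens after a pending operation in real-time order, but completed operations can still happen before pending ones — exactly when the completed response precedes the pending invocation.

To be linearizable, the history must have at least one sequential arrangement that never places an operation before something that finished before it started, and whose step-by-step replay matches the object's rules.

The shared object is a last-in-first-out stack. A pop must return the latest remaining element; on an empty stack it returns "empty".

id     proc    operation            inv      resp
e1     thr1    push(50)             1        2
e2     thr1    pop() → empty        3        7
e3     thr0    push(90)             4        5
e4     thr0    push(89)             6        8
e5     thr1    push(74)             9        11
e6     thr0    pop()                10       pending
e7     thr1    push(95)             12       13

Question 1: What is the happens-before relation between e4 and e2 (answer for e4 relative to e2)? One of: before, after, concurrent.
e4 spans [6,8], e2 spans [3,7]
the intervals overlap in both directions

concurrent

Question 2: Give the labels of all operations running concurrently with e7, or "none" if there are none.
e7 spans [12,13]: anything still running between times 12 and 13 counts as concurrent
e1 [1,2]: before
e2 [3,7]: before
e3 [4,5]: before
e4 [6,8]: before
e5 [9,11]: before
e6 [10,…): concurrent

e6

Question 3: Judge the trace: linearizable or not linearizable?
already the first 7 events (up to e2's response at time 7) admit no linearization; the first 6 still do
every one of the 2 real-time-consistent orders over 3 completed stack ops fails the sequential spec
every completion of the 1 pending operation (e4) was checked; none linearizes
take e1, e2, e3 (pending dropped): step 2 already fails, because e2 pop() → empty cannot occur there
take e1, e3, e2 (pending dropped): step 3 already fails, because e2 pop() → empty cannot occur there

not linearizable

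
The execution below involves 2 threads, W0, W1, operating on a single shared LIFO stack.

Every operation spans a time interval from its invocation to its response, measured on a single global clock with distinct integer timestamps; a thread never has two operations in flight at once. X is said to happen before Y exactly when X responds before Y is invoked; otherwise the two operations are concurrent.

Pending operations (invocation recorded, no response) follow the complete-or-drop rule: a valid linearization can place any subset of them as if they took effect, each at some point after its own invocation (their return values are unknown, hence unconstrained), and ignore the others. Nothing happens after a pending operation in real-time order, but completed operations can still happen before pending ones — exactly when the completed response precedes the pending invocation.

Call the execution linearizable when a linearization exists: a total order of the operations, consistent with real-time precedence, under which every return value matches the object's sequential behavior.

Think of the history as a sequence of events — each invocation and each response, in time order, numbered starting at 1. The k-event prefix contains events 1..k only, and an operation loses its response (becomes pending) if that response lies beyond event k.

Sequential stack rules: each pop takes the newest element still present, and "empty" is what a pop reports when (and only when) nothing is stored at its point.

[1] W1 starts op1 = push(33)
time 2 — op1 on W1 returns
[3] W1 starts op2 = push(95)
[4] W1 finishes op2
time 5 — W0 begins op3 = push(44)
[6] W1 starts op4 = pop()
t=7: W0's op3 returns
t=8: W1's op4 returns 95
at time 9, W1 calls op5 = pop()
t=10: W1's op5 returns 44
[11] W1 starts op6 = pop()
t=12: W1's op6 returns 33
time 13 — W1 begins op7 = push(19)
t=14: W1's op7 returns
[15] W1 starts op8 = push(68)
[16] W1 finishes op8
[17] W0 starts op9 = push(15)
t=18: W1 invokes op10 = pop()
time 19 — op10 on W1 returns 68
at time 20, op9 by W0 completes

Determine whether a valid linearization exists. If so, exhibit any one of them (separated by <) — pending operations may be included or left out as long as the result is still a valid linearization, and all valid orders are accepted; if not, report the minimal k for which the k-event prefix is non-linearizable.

after step 1 (op1 push(33)): stack <33>
after step 2 (op2 push(95)): stack <33,95>
after step 3 (op4 pop() → 95): stack <33>
after step 4 (op3 push(44)): stack <33,44>
after step 5 (op5 pop() → 44): stack <33>
after step 6 (op6 pop() → 33): stack <>
after step 7 (op7 push(19)): stack <19>
after step 8 (op8 push(68)): stack <19,68>
after step 9 (op10 pop() → 68): stack <19>
after step 10 (op9 push(15)): stack <19,15>

linearizable — witness: op1 < op2 < op4 < op3 < op5 < op6 < op7 < op8 < op10 < op9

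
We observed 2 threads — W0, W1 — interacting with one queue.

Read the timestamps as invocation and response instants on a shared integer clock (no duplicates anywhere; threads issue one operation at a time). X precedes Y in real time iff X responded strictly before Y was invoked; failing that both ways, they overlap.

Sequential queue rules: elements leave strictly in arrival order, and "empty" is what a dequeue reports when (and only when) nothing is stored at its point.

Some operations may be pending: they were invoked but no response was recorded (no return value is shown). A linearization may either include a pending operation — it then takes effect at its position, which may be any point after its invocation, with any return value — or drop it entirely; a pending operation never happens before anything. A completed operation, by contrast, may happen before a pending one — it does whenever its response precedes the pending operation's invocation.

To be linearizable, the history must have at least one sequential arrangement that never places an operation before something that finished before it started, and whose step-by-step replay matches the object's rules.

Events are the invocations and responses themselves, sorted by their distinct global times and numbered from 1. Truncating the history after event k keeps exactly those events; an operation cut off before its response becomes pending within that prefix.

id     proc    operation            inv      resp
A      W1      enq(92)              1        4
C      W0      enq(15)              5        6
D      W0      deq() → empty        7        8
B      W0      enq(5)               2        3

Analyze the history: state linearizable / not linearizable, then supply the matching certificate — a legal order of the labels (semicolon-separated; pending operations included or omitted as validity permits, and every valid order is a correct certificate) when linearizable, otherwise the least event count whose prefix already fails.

not linearizable — minimal violating prefix: 8 events

events 1..7 are fine; event 8 — the response of D at time 8 — makes the prefix non-linearizable
the 4 completed operations admit 2 real-time orders; each fails the queue replay
e.g. A, B, C, D: illegal at step 4, since D deq() → empty cannot apply there
e.g. B, A, C, D: illegal at step 4, since D deq() → empty cannot apply there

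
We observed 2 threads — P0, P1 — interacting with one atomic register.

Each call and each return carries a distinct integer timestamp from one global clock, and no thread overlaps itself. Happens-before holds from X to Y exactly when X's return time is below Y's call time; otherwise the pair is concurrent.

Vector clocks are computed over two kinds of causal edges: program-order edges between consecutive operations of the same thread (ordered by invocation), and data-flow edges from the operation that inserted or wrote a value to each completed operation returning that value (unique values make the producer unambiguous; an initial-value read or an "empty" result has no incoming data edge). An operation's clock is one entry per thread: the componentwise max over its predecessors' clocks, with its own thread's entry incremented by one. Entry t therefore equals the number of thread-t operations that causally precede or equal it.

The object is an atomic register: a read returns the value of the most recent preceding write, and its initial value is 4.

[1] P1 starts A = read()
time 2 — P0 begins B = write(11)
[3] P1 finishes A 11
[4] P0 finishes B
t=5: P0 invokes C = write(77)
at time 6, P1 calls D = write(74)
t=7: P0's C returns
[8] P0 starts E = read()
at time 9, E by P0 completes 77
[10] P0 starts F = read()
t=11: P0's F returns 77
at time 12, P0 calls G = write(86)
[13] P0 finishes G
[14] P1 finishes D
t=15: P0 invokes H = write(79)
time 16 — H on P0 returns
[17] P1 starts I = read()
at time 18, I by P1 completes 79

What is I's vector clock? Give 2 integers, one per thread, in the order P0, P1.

B, invoked 2, has no incoming edges; only P0's bump applies → (1, 0)
from VC(B)=(1, 0), A (invoked 1) maxes components and bumps P1 → (1, 1)
from VC(B)=(1, 0), C (invoked 5) maxes components and bumps P0 → (2, 0)
from VC(A)=(1, 1), D (invoked 6) maxes components and bumps P1 → (1, 2)
from VC(C)=(2, 0), E (invoked 8) maxes components and bumps P0 → (3, 0)
from VC(C)=(2, 0), VC(E)=(3, 0), F (invoked 10) maxes components and bumps P0 → (4, 0)
from VC(F)=(4, 0), G (invoked 12) maxes components and bumps P0 → (5, 0)
from VC(G)=(5, 0), H (invoked 15) maxes components and bumps P0 → (6, 0)
from VC(D)=(1, 2), VC(H)=(6, 0), I (invoked 17) maxes components and bumps P1 → (6, 3)
target: VC(I) = (6, 3)

(6, 3)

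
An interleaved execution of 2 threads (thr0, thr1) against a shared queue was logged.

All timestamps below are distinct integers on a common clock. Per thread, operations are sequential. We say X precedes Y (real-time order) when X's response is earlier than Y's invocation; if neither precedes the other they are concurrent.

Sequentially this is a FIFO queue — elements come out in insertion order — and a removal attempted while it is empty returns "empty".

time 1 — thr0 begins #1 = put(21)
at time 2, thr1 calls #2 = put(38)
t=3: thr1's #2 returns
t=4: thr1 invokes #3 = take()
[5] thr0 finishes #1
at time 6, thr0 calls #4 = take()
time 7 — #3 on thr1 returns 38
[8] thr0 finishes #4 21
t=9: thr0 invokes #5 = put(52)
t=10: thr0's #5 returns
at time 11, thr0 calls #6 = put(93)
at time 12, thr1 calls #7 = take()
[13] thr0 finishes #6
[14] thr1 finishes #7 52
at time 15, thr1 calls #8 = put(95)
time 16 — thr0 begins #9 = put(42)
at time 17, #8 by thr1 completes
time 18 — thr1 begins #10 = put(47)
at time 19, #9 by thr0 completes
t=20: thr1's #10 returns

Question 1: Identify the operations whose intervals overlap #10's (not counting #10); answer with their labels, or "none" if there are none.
Answer: #9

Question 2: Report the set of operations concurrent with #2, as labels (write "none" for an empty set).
Answer: #1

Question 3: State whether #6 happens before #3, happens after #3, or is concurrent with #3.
Answer: after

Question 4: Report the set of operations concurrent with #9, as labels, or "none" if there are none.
Answer: #10, #8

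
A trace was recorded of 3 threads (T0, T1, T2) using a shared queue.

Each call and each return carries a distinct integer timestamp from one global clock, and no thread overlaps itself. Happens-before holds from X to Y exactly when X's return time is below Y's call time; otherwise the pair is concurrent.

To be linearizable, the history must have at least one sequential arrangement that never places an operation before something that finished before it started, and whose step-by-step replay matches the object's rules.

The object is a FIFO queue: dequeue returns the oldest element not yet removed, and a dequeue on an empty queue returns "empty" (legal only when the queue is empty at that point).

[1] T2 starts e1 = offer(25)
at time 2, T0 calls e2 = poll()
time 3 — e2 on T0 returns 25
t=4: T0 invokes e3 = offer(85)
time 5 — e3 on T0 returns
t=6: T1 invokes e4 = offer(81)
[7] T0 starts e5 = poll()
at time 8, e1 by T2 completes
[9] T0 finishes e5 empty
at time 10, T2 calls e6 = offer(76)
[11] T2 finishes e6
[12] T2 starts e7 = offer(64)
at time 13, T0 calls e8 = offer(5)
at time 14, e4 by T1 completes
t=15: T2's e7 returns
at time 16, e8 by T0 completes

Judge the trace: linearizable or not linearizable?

not linearizable

through event 8 a valid linearization exists; event 9 (e5 responding at time 9) ends that
all 4 real-time-respecting orders fail — 4 completed queue operations, no legal replay
completion choices over the 1 pending operation (e4) were checked; none helps
for example e1, e2, e3, e5 (pending dropped) fails at step 4: e5 poll() → empty is not legal there
for example e2, e1, e3, e5 (pending dropped) fails at step 1: e2 poll() → 25 is not legal there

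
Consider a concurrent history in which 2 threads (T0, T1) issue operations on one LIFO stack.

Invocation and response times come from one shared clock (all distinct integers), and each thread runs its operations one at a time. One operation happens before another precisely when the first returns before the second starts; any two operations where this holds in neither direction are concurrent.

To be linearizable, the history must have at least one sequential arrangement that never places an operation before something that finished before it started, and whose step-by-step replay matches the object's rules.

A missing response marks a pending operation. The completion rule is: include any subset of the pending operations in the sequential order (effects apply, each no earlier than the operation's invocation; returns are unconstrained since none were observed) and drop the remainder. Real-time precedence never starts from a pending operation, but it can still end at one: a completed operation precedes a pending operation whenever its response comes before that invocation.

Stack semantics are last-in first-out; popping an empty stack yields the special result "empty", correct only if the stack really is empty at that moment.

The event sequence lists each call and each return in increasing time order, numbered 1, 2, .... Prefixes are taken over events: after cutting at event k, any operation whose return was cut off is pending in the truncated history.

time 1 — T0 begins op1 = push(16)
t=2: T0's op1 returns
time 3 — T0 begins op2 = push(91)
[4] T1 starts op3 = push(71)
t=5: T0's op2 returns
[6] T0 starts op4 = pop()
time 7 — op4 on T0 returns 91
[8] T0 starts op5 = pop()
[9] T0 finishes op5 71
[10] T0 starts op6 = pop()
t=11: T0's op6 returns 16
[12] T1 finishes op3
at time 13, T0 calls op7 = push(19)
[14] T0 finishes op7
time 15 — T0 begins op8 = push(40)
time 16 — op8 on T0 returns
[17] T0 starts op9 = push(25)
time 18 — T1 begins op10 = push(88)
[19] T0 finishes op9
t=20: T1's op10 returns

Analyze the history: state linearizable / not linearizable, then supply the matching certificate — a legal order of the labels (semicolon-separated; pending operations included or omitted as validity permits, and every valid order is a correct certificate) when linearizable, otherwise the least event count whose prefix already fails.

1. op1 push(16), leaving stack <16>
2. op2 push(91), leaving stack <16,91>
3. op4 pop() → 91, leaving stack <16>
4. op3 push(71), leaving stack <16,71>
5. op5 pop() → 71, leaving stack <16>
6. op6 pop() → 16, leaving stack <>
7. op7 push(19), leaving stack <19>
8. op8 push(40), leaving stack <19,40>
9. op9 push(25), leaving stack <19,40,25>
10. op10 push(88), leaving stack <19,40,25,88>

linearizable — witness: op1; op2; op4; op3; op5; op6; op7; op8; op9; op10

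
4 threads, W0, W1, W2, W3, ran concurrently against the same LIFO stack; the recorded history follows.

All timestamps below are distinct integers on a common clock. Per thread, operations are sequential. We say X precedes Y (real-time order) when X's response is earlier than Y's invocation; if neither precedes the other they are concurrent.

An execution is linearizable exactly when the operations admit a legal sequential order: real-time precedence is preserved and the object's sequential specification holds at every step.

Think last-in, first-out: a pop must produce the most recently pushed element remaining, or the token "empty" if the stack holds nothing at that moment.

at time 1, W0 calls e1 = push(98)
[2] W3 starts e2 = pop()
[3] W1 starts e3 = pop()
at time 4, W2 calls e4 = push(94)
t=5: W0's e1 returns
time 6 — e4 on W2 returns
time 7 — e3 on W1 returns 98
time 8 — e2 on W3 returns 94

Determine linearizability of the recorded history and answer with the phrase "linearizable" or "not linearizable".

linearizable

one valid linearization: e1, e3, e4, e2
1. e1 push(98), leaving stack <98>
2. e3 pop() → 98, leaving stack <>
3. e4 push(94), leaving stack <94>
4. e2 pop() → 94, leaving stack <>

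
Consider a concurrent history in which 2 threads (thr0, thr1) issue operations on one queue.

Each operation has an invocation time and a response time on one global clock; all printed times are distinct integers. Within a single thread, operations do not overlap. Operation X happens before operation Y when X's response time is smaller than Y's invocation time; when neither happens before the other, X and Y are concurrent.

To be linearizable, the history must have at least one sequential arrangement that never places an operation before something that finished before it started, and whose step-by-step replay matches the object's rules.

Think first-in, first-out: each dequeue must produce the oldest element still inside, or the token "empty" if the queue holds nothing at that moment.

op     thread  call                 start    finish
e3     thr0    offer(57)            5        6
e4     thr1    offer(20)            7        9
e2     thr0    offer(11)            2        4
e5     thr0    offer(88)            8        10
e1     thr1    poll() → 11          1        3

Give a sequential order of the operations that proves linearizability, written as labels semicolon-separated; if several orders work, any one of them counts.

e2; e1; e3; e4; e5

1. e2 offer(11), leaving queue <11>
2. e1 poll() → 11, leaving queue <>
3. e3 offer(57), leaving queue <57>
4. e4 offer(20), leaving queue <57,20>
5. e5 offer(88), leaving queue <57,20,88>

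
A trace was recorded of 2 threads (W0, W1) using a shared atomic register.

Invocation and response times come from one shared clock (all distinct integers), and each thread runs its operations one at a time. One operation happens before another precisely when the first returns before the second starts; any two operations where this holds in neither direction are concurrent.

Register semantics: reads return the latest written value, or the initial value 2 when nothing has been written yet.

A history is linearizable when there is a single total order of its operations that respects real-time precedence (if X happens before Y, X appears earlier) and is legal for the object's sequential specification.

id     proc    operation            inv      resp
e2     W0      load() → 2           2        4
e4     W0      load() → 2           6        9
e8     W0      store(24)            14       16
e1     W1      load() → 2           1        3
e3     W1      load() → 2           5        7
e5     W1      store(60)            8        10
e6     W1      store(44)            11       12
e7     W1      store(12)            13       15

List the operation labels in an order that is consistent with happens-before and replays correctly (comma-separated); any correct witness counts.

step 1: e1 load() → 2 — value 2
step 2: e2 load() → 2 — value 2
step 3: e3 load() → 2 — value 2
step 4: e4 load() → 2 — value 2
step 5: e5 store(60) — value 60
step 6: e6 store(44) — value 44
step 7: e7 store(12) — value 12
step 8: e8 store(24) — value 24

e1, e2, e3, e4, e5, e6, e7, e8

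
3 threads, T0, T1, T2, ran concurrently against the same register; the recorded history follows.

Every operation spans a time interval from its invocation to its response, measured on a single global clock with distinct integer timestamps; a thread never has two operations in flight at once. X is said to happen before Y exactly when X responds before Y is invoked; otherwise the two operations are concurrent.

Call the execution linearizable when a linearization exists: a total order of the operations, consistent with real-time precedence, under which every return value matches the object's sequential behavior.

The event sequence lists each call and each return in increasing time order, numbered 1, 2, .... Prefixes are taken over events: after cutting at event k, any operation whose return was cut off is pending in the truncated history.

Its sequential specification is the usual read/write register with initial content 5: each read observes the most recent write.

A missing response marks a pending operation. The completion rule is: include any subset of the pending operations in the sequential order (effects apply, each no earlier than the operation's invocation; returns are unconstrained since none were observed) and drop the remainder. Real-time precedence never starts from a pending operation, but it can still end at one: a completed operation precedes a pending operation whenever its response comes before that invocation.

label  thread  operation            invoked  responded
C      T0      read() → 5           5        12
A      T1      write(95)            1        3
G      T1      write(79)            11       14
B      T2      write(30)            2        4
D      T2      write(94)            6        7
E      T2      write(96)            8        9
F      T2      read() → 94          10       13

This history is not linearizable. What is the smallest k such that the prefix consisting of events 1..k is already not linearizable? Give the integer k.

12

events 1..11 are linearizable, e.g. via A, B, C, D, E:
after step 1 (A write(95)): value 95
after step 2 (B write(30)): value 30
after step 3 (C read() (pending, included)): value 30
after step 4 (D write(94)): value 94
after step 5 (E write(96)): value 96
include event 12 — C responding at 12 — and every candidate order breaks
no completion choice of the 2 pending operations (F, G) rescues it — every subset was tried
sample order A, B, C, D, E (pending dropped) stalls at step 3 — C read() → 5 has no legal effect
sample order A, B, D, C, E (pending dropped) stalls at step 4 — C read() → 5 has no legal effect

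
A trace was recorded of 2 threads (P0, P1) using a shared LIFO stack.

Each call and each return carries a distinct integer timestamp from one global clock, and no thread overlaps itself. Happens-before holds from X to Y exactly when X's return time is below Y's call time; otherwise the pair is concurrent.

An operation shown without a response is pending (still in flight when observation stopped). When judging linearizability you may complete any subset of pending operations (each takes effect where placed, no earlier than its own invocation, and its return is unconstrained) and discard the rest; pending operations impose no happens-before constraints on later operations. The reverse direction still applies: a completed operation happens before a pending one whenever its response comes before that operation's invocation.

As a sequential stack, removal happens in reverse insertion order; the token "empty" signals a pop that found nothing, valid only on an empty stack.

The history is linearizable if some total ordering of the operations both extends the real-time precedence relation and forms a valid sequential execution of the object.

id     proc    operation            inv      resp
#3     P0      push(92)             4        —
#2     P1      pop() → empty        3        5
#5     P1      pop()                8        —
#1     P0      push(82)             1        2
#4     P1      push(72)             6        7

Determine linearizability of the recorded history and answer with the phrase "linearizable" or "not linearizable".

not linearizable

cut after 4 events: linearizable; cut after 5 events (#2 responds, time 5): not linearizable
the sole real-time-consistent order of 2 completed operations fails the LIFO stack replay
every completion of the 1 pending operation (#3) was checked; none linearizes
sample order #1, #2 (pending dropped) stalls at step 2 — #2 pop() → empty has no legal effect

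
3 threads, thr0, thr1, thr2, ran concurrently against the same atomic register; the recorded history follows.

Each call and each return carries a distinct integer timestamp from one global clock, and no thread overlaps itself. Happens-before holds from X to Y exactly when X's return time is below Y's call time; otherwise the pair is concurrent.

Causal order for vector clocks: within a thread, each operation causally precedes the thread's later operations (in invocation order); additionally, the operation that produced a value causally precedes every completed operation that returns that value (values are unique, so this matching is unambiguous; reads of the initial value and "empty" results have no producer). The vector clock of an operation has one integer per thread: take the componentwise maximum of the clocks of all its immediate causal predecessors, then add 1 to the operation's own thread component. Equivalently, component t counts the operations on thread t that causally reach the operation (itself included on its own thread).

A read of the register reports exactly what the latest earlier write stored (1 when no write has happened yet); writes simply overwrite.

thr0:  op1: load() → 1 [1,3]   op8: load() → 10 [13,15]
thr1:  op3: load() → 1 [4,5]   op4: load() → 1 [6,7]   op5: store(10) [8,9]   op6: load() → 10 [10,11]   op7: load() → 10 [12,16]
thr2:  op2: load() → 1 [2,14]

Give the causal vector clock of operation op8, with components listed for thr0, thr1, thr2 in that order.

VC(op2, invoked at 2): no causal predecessors; +1 on thr2 → (0, 0, 1)
VC(op3, invoked at 4): no causal predecessors; +1 on thr1 → (0, 1, 0)
VC(op1, invoked at 1): no causal predecessors; +1 on thr0 → (1, 0, 0)
op4, invoked 6, takes VC(op3)=(0, 1, 0) under max, adds 1 for thr1 → (0, 2, 0)
op5, invoked 8, takes VC(op4)=(0, 2, 0) under max, adds 1 for thr1 → (0, 3, 0)
op6, invoked 10, takes VC(op5)=(0, 3, 0) under max, adds 1 for thr1 → (0, 4, 0)
op7, invoked 12, takes VC(op5)=(0, 3, 0), VC(op6)=(0, 4, 0) under max, adds 1 for thr1 → (0, 5, 0)
op8, invoked 13, takes VC(op1)=(1, 0, 0), VC(op5)=(0, 3, 0) under max, adds 1 for thr0 → (2, 3, 0)
target: VC(op8) = (2, 3, 0)

(2, 3, 0)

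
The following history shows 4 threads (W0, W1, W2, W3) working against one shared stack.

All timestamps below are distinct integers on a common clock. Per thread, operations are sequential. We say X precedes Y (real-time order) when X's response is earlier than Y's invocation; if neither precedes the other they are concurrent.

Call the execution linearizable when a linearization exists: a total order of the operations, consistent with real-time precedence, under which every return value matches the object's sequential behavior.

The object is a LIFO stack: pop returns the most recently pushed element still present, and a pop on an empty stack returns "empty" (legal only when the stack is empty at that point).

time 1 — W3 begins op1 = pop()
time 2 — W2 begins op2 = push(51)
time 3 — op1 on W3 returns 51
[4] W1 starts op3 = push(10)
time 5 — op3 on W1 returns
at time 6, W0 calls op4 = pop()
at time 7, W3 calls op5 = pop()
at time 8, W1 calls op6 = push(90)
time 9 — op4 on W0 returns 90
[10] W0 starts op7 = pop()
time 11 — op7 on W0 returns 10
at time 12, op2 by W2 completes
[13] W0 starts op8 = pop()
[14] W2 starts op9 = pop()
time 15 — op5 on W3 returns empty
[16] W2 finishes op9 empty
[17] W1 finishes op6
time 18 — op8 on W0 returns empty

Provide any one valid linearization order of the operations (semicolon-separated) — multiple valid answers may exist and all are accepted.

op2; op1; op3; op6; op4; op7; op5; op8; op9

1. op2 push(51), leaving stack <51>
2. op1 pop() → 51, leaving stack <>
3. op3 push(10), leaving stack <10>
4. op6 push(90), leaving stack <10,90>
5. op4 pop() → 90, leaving stack <10>
6. op7 pop() → 10, leaving stack <>
7. op5 pop() → empty, leaving stack <>
8. op8 pop() → empty, leaving stack <>
9. op9 pop() → empty, leaving stack <>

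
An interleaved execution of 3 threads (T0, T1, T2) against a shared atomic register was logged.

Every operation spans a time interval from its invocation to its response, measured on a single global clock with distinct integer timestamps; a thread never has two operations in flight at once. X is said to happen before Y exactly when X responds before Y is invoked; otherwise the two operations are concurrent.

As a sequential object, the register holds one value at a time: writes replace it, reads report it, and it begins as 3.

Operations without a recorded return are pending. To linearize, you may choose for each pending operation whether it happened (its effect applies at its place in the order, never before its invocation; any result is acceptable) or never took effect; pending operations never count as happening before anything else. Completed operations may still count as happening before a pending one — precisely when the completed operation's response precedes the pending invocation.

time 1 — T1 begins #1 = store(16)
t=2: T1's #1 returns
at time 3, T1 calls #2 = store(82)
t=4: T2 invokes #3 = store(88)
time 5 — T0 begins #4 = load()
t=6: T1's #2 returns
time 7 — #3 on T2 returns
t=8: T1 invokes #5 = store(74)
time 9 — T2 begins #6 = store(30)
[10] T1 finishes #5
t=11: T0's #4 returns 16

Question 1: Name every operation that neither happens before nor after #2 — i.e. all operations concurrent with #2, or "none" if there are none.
#3, #4

#2 runs from 3 to 6; window-overlapping ops are concurrent
#1 [1,2]: before
#3 [4,7]: concurrent
#4 [5,11]: concurrent
#5 [8,10]: after
#6 [9,…): after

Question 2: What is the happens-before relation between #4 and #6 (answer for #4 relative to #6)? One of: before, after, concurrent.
concurrent

#4 spans [5,11], #6 spans [9,…)
the intervals overlap in both directions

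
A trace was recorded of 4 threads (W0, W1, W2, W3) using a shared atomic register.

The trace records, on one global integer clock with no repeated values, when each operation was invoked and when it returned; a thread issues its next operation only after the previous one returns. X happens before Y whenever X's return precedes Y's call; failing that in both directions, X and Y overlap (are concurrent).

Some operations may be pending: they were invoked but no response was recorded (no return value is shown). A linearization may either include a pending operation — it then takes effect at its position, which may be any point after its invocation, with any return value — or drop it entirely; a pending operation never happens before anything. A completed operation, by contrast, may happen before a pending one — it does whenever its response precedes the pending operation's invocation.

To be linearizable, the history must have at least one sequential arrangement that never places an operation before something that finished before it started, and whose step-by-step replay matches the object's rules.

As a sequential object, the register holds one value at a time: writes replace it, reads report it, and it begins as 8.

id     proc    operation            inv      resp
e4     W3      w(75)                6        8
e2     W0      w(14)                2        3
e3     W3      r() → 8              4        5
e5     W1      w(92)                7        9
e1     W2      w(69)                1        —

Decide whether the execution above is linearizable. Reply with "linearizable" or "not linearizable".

already the first 5 events (up to e3's response at time 5) admit no linearization; the first 4 still do
a single order respects real time; the 2 completed atomic register operations fail replay along it
no completion choice of the 1 pending operation (e1) rescues it — every subset was tried
sample order e2, e3 (pending dropped) stalls at step 2 — e3 r() → 8 has no legal effect

not linearizable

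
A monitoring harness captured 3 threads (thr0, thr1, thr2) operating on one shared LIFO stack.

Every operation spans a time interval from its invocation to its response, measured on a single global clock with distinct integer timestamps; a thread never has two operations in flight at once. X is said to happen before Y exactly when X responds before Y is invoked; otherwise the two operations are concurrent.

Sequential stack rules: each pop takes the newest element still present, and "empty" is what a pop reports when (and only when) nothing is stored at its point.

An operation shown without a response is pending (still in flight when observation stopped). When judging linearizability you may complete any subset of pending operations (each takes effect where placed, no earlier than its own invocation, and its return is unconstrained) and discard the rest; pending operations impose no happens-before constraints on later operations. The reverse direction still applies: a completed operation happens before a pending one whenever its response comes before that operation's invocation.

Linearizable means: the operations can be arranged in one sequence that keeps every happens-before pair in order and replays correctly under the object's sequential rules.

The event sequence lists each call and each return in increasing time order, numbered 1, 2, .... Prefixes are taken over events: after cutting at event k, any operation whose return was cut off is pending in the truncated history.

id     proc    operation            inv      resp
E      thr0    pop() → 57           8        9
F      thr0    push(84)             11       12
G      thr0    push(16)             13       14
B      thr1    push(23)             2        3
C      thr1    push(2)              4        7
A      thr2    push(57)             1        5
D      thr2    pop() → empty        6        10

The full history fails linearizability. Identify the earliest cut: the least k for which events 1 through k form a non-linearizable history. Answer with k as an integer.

10

events 1..9 are linearizable, e.g. via B, A, C, D, E:
after step 1 (B push(23)): stack <23>
after step 2 (A push(57)): stack <23,57>
after step 3 (C push(2)): stack <23,57,2>
after step 4 (D pop() (pending, included)): stack <23,57>
after step 5 (E pop() → 57): stack <23>
event 10 — D's response, time 10 — after it, nothing linearizes
one such order, A, B, C, D, E, breaks at step 4 where D pop() → empty is illegal
one such order, A, B, C, E, D, breaks at step 4 where E pop() → 57 is illegal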